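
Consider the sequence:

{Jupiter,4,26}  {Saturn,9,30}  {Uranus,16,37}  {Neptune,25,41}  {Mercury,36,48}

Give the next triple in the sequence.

Planet — runs through the planets Mercury→Neptune: Jupiter, Saturn, Uranus, Neptune, Mercury → Venus.
Second entry — perfect squares: 2², 3², 4², …: 4, 9, 16, 25, 36 → 49.
Third entry: alternating steps +4, +7, +4, +7, …, so 26, 30, 37, 41, 48 → 52.
Putting it together: {Venus,49,52}.

{Venus,49,52}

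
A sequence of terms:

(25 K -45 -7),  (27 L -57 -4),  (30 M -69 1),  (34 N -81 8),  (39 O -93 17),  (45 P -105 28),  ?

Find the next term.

First coordinate: differences are 2, 3, 4, … (increasing by 1 each time); 25, 27, 30, 34, 39, 45 → 52.
Letter: letters move forward 1 place in the alphabet, so K, L, M, N, O, P → Q.
Third coordinate — −12 each step: -45, -57, -69, -81, -93, -105 → -117.
Fourth coordinate — differences are 3, 5, 7, … (increasing by 2 each time): -7, -4, 1, 8, 17, 28 → 41.
So the next term is (52 Q -117 41).

(52 Q -117 41)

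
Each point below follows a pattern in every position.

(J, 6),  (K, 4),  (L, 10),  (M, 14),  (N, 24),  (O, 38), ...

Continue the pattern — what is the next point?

(P, 62)

Letter goes J, K, L, M, N, O → P (letters move forward 1 place in the alphabet).
Second coordinate goes 6, 4, 10, 14, 24, 38 → 62 (each term is the sum of the two before it).
So the next point is (P, 62).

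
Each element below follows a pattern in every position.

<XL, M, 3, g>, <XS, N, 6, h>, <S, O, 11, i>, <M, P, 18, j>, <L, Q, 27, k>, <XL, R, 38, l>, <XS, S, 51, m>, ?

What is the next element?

<S, T, 66, n>

For the size, repeats XL → XS → S → M → L: XL, XS, S, M, L, XL, XS → S.
First letter goes M, N, O, P, Q, R, S → T (letters move forward 1 place in the alphabet).
Third slot: differences are 3, 5, 7, … (increasing by 2 each time); 3, 6, 11, 18, 27, 38, 51 → 66.
Second letter goes g, h, i, j, k, l, m → n (letters move forward 1 place in the alphabet).
Combining the parts gives <S, T, 66, n>.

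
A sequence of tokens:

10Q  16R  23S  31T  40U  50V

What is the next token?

61W

First component: differences are 6, 7, 8, … (increasing by 1 each time); 10, 16, 23, 31, 40, 50 → 61.
Letter: letters move forward 1 place in the alphabet; Q, R, S, T, U, V → W.
Combining the parts gives 61W.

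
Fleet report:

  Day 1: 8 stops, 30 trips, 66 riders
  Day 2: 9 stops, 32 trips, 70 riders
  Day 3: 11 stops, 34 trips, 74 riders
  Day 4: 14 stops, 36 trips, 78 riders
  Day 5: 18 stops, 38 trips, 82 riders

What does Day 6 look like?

23 stops, 40 trips, 86 riders

Stops: 8, 9, 11, 14, 18 → 23 (differences are 1, 2, 3, … (increasing by 1 each time)).
Trips — +2 each step: 30, 32, 34, 36, 38 → 40.
Riders — +4 each step: 66, 70, 74, 78, 82 → 86.
So the next line is 23 stops, 40 trips, 86 riders.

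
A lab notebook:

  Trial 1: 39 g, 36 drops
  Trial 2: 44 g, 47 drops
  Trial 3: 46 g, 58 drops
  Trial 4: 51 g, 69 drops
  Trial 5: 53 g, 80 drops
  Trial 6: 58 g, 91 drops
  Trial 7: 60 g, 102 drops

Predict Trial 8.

65 g, 113 drops

G: alternating steps +5, +2, +5, +2, …, so 39, 44, 46, 51, 53, 58, 60 → 65.
Drops — +11 each step: 36, 47, 58, 69, 80, 91, 102 → 113.
Combining the parts gives 65 g, 113 drops.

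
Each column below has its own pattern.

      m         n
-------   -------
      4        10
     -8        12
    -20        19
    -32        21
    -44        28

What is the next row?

Column m goes 4, -8, -20, -32, -44 → -56 (−12 each step).
Column n goes 10, 12, 19, 21, 28 → 30 (alternating steps +2, +7, +2, +7, …).
Putting it together: -56  30.

-56  30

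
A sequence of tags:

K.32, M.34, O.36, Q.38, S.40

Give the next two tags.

Letter — letters move forward 2 places in the alphabet: K, M, O, Q, S → U → W.
Second component: +2 each step, so 32, 34, 36, 38, 40 → 42 → 44.
Putting the parts together: U.42 and then W.44.

U.42 then W.44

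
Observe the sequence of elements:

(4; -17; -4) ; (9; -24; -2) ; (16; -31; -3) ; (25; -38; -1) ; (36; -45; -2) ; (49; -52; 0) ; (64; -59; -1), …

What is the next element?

(81; -66; 1)

First value: perfect squares: 2², 3², 4², …, so 4, 9, 16, 25, 36, 49, 64 → 81.
Second value — −7 each step: -17, -24, -31, -38, -45, -52, -59 → -66.
Third value goes -4, -2, -3, -1, -2, 0, -1 → 1 (alternating steps +2, −1, +2, −1, …).
Combining the parts gives (81; -66; 1).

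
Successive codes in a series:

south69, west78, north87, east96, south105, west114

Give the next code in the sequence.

Direction: repeats south → west → north → east; south, west, north, east, south, west → north.
Second component: +9 each step, so 69, 78, 87, 96, 105, 114 → 123.
So the next code is north123.

north123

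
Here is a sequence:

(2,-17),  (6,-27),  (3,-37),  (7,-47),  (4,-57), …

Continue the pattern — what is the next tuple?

(8,-67)

First part: alternating steps +4, −3, +4, −3, …, so 2, 6, 3, 7, 4 → 8.
For the second part, −10 each step: -17, -27, -37, -47, -57 → -67.
So the next tuple is (8,-67).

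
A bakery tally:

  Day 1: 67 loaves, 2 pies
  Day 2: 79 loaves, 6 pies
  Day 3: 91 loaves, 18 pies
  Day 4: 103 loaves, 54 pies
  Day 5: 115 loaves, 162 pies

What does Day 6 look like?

For the loaves, +12 each step: 67, 79, 91, 103, 115 → 127.
Pies goes 2, 6, 18, 54, 162 → 486 (×3 each step).
Combining the parts gives 127 loaves, 486 pies.

127 loaves, 486 pies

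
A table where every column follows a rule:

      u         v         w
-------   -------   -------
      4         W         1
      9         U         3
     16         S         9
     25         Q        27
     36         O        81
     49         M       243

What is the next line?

Column u: 4, 9, 16, 25, 36, 49 → 64 (perfect squares: 2², 3², 4², …).
For the column v, letters move back 2 places in the alphabet: W, U, S, Q, O, M → K.
Column w — ×3 each step: 1, 3, 9, 27, 81, 243 → 729.
So the next line is 64  K  729.

64  K  729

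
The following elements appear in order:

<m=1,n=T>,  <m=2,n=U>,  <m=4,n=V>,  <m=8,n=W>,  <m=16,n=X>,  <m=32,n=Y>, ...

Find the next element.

M goes 1, 2, 4, 8, 16, 32 → 64 (×2 each step).
N: letters move forward 1 place in the alphabet; T, U, V, W, X, Y → Z.
Combining the parts gives <m=64,n=Z>.

<m=64,n=Z>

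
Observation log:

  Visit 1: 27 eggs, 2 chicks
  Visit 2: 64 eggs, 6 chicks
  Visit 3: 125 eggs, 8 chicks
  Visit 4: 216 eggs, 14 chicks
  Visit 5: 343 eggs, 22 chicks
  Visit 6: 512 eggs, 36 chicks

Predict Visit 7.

For the eggs, perfect cubes: 3³, 4³, 5³, …: 27, 64, 125, 216, 343, 512 → 729.
Chicks: each term is the sum of the two before it; 2, 6, 8, 14, 22, 36 → 58.
So the next record is 729 eggs, 58 chicks.

729 eggs, 58 chicks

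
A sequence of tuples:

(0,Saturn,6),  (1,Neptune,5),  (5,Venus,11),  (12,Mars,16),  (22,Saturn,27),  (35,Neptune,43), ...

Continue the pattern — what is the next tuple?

(51,Venus,70)

First slot: differences are 1, 4, 7, … (increasing by 3 each time), so 0, 1, 5, 12, 22, 35 → 51.
Planet: Saturn, Neptune, Venus, Mars, Saturn, Neptune → Venus (repeats Saturn → Neptune → Venus → Mars).
Third slot: each term is the sum of the two before it; 6, 5, 11, 16, 27, 43 → 70.
So the next tuple is (51,Venus,70).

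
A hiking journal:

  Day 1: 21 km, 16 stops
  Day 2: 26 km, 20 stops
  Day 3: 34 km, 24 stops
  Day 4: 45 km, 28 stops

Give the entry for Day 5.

Km: differences are 5, 8, 11, … (increasing by 3 each time); 21, 26, 34, 45 → 59.
For the stops, +4 each step: 16, 20, 24, 28 → 32.
Combining the parts gives 59 km, 32 stops.

59 km, 32 stops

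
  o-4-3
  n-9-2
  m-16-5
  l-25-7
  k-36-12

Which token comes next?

j-49-19

Letter: o, n, m, l, k → j (letters move back 1 place in the alphabet).
Second component: perfect squares: 2², 3², 4², …, so 4, 9, 16, 25, 36 → 49.
Third component: each term is the sum of the two before it; 3, 2, 5, 7, 12 → 19.
So the next token is j-49-19.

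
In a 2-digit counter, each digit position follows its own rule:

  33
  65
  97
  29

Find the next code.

First digit: +3 each step, mod 10; 3, 6, 9, 2 → 5.
Second digit: +2 each step, mod 10, so 3, 5, 7, 9 → 1.
Putting it together: 51.

51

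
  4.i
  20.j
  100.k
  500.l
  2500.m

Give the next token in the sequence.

12500.n

First component — ×5 each step: 4, 20, 100, 500, 2500 → 12500.
Letter: i, j, k, l, m → n (letters move forward 1 place in the alphabet).
Combining the parts gives 12500.n.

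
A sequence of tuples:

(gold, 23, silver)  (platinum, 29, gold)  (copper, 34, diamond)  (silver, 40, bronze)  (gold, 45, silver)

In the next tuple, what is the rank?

gold

Rank: repeats silver → gold → diamond → bronze; silver, gold, diamond, bronze, silver → gold.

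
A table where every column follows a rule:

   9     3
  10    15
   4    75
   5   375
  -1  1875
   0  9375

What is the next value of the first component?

First component: alternating steps +1, −6, +1, −6, …; 9, 10, 4, 5, -1, 0 → -6.

-6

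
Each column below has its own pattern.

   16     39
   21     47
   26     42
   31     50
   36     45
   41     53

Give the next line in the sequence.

46  48

First component: +5 each step; 16, 21, 26, 31, 36, 41 → 46.
Second component — alternating steps +8, −5, +8, −5, …: 39, 47, 42, 50, 45, 53 → 48.
Combining the parts gives 46  48.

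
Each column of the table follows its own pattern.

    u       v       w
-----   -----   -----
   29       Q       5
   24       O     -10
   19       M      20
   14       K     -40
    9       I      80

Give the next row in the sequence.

4  G  -160

Column u: −5 each step, so 29, 24, 19, 14, 9 → 4.
Column v: letters move back 2 places in the alphabet, so Q, O, M, K, I → G.
Column w: ×(-2) each step; 5, -10, 20, -40, 80 → -160.
So the next row is 4  G  -160.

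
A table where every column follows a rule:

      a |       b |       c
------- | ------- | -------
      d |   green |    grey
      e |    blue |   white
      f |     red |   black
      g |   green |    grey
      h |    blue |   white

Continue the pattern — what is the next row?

Column a: letters move forward 1 place in the alphabet; d, e, f, g, h → i.
Column b: repeats green → blue → red, so green, blue, red, green, blue → red.
Column c — repeats grey → white → black: grey, white, black, grey, white → black.
So the next row is i  red  black.

i  red  black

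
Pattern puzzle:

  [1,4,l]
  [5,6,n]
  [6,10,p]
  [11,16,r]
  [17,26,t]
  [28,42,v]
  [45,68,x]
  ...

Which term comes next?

[73,110,z]

First entry: 1, 5, 6, 11, 17, 28, 45 → 73 (each term is the sum of the two before it).
Second entry: 4, 6, 10, 16, 26, 42, 68 → 110 (each term is the sum of the two before it).
Letter goes l, n, p, r, t, v, x → z (letters move forward 2 places in the alphabet).
Putting it together: [73,110,z].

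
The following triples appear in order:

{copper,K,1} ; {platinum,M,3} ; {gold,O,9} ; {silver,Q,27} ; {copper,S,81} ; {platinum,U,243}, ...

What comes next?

Metal — repeats copper → platinum → gold → silver: copper, platinum, gold, silver, copper, platinum → gold.
Letter: letters move forward 2 places in the alphabet; K, M, O, Q, S, U → W.
Third part: 1, 3, 9, 27, 81, 243 → 729 (×3 each step).
Combining the parts gives {gold,W,729}.

{gold,W,729}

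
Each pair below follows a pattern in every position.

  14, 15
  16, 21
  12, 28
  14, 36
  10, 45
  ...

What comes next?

12, 55

First component: alternating steps +2, −4, +2, −4, …; 14, 16, 12, 14, 10 → 12.
Second component goes 15, 21, 28, 36, 45 → 55 (differences are 6, 7, 8, … (increasing by 1 each time)).
So the next pair is 12, 55.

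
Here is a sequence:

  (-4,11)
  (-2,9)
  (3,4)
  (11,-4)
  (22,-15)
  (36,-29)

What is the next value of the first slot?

First slot: differences are 2, 5, 8, … (increasing by 3 each time); -4, -2, 3, 11, 22, 36 → 53.

53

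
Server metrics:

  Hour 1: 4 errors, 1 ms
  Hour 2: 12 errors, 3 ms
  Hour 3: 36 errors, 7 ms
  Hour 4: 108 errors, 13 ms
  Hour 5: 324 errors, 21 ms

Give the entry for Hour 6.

Errors — ×3 each step: 4, 12, 36, 108, 324 → 972.
Ms: differences are 2, 4, 6, … (increasing by 2 each time); 1, 3, 7, 13, 21 → 31.
Combining the parts gives 972 errors, 31 ms.

972 errors, 31 ms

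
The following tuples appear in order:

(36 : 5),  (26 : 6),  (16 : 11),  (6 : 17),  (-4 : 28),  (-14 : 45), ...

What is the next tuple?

(-24 : 73)

For the first value, −10 each step: 36, 26, 16, 6, -4, -14 → -24.
For the second value, each term is the sum of the two before it: 5, 6, 11, 17, 28, 45 → 73.
Combining the parts gives (-24 : 73).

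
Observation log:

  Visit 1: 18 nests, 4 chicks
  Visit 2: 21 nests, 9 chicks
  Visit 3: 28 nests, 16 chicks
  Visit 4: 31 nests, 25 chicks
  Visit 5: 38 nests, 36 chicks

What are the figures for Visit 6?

41 nests, 49 chicks

Nests: alternating steps +3, +7, +3, +7, …, so 18, 21, 28, 31, 38 → 41.
Chicks: perfect squares: 2², 3², 4², …, so 4, 9, 16, 25, 36 → 49.
Combining the parts gives 41 nests, 49 chicks.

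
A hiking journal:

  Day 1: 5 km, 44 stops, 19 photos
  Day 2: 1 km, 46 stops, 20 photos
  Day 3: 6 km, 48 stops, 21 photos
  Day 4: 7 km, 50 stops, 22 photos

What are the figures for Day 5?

Km: 5, 1, 6, 7 → 13 (each term is the sum of the two before it).
Stops: 44, 46, 48, 50 → 52 (+2 each step).
Photos: 19, 20, 21, 22 → 23 (+1 each step).
So the next row is 13 km, 52 stops, 23 photos.

13 km, 52 stops, 23 photos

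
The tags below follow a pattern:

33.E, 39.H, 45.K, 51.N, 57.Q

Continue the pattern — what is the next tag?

63.T

First component: 33, 39, 45, 51, 57 → 63 (+6 each step).
Letter goes E, H, K, N, Q → T (letters move forward 3 places in the alphabet).
Combining the parts gives 63.T.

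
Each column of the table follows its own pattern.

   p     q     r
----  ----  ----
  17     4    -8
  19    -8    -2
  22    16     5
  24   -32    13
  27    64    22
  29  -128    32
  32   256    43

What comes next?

For the column p, alternating steps +2, +3, +2, +3, …: 17, 19, 22, 24, 27, 29, 32 → 34.
Column q: ×(-2) each step, so 4, -8, 16, -32, 64, -128, 256 → -512.
Column r: differences are 6, 7, 8, … (increasing by 1 each time), so -8, -2, 5, 13, 22, 32, 43 → 55.
Putting it together: 34  -512  55.

34  -512  55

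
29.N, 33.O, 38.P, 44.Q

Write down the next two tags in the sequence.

51.R then 59.S

First component: 29, 33, 38, 44 → 51 → 59 (differences are 4, 5, 6, … (increasing by 1 each time)).
Letter — letters move forward 1 place in the alphabet: N, O, P, Q → R → S.
Putting the parts together: 51.R and then 59.S.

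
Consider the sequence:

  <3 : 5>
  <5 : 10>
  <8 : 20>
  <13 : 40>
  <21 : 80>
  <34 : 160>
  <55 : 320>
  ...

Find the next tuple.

<89 : 640>

First component goes 3, 5, 8, 13, 21, 34, 55 → 89 (each term is the sum of the two before it).
Second component: ×2 each step, so 5, 10, 20, 40, 80, 160, 320 → 640.
So the next tuple is <89 : 640>.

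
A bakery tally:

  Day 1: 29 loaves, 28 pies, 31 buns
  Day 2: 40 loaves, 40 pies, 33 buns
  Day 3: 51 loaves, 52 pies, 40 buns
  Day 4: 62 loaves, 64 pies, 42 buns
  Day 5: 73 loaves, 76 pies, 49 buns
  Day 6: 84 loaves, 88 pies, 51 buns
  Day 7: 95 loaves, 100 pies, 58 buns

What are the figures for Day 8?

106 loaves, 112 pies, 60 buns

Loaves: 29, 40, 51, 62, 73, 84, 95 → 106 (+11 each step).
Pies goes 28, 40, 52, 64, 76, 88, 100 → 112 (+12 each step).
Buns goes 31, 33, 40, 42, 49, 51, 58 → 60 (alternating steps +2, +7, +2, +7, …).
Putting it together: 106 loaves, 112 pies, 60 buns.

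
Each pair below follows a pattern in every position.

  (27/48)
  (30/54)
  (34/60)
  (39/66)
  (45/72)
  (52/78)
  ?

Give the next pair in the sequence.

First component goes 27, 30, 34, 39, 45, 52 → 60 (differences are 3, 4, 5, … (increasing by 1 each time)).
Second component: 48, 54, 60, 66, 72, 78 → 84 (+6 each step).
So the next pair is (60/84).

(60/84)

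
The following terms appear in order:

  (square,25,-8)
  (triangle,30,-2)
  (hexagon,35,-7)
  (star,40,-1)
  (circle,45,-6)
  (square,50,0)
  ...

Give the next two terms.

(triangle,55,-5), (hexagon,60,1)

Shape goes square, triangle, hexagon, star, circle, square → triangle → hexagon (repeats square → triangle → hexagon → star → circle).
Second part: 25, 30, 35, 40, 45, 50 → 55 → 60 (+5 each step).
Third part: -8, -2, -7, -1, -6, 0 → -5 → 1 (alternating steps +6, −5, +6, −5, …).
Putting the parts together: (triangle,55,-5) and then (hexagon,60,1).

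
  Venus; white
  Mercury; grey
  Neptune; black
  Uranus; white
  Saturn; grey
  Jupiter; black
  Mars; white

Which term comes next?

Planet — runs backward through the planets Mercury→Neptune: Venus, Mercury, Neptune, Uranus, Saturn, Jupiter, Mars → Earth.
Shade: white, grey, black, white, grey, black, white → grey (repeats white → grey → black).
Combining the parts gives Earth; grey.

Earth; grey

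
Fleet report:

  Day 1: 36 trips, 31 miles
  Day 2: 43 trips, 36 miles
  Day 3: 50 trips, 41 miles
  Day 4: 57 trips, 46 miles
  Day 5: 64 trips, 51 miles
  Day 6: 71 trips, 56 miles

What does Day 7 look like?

Trips: +7 each step, so 36, 43, 50, 57, 64, 71 → 78.
For the miles, +5 each step: 31, 36, 41, 46, 51, 56 → 61.
Combining the parts gives 78 trips, 61 miles.

78 trips, 61 miles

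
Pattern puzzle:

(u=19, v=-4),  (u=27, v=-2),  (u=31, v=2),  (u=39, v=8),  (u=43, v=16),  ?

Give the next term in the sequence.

U — alternating steps +8, +4, +8, +4, …: 19, 27, 31, 39, 43 → 51.
V — differences are 2, 4, 6, … (increasing by 2 each time): -4, -2, 2, 8, 16 → 26.
Combining the parts gives (u=51, v=26).

(u=51, v=26)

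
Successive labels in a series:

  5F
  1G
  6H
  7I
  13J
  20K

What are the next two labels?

First component: each term is the sum of the two before it, so 5, 1, 6, 7, 13, 20 → 33 → 53.
Letter goes F, G, H, I, J, K → L → M (letters move forward 1 place in the alphabet).
Putting the parts together: 33L and then 53M.

33L then 53M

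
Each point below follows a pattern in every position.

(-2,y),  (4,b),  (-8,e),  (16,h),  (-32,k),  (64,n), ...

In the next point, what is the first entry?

For the first entry, ×(-2) each step: -2, 4, -8, 16, -32, 64 → -128.

-128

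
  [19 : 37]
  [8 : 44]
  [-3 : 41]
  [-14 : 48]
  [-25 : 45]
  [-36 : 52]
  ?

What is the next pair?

For the first component, −11 each step: 19, 8, -3, -14, -25, -36 → -47.
For the second component, alternating steps +7, −3, +7, −3, …: 37, 44, 41, 48, 45, 52 → 49.
So the next pair is [-47 : 49].

[-47 : 49]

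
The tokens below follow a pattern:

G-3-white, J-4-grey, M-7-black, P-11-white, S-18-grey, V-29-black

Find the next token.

Y-47-white

Letter — letters move forward 3 places in the alphabet: G, J, M, P, S, V → Y.
Second component — each term is the sum of the two before it: 3, 4, 7, 11, 18, 29 → 47.
Shade: repeats white → grey → black, so white, grey, black, white, grey, black → white.
So the next token is Y-47-white.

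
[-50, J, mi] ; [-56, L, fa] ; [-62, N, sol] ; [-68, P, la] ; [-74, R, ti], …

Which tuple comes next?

[-80, T, do]

First component: -50, -56, -62, -68, -74 → -80 (−6 each step).
Letter goes J, L, N, P, R → T (letters move forward 2 places in the alphabet).
Note: mi, fa, sol, la, ti → do (runs through the solfège scale do→ti).
Putting it together: [-80, T, do].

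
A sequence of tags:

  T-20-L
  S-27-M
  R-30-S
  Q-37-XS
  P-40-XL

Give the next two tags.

O-47-L, N-50-M

Letter: letters move back 1 place in the alphabet; T, S, R, Q, P → O → N.
Second component goes 20, 27, 30, 37, 40 → 47 → 50 (alternating steps +7, +3, +7, +3, …).
For the size, runs backward through clothing sizes XS→XL: L, M, S, XS, XL → L → M.
Putting the parts together: O-47-L and then N-50-M.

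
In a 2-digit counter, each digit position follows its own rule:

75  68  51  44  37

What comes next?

First digit goes 7, 6, 5, 4, 3 → 2 (−1 each step, mod 10).
Second digit: +3 each step, mod 10; 5, 8, 1, 4, 7 → 0.
Putting it together: 20.

20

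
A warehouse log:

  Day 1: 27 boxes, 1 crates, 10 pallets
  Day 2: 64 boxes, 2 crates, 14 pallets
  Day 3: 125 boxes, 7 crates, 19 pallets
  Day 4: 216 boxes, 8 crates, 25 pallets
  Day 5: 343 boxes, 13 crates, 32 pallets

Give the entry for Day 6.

512 boxes, 14 crates, 40 pallets

Boxes: perfect cubes: 3³, 4³, 5³, …, so 27, 64, 125, 216, 343 → 512.
Crates: alternating steps +1, +5, +1, +5, …, so 1, 2, 7, 8, 13 → 14.
Pallets goes 10, 14, 19, 25, 32 → 40 (differences are 4, 5, 6, … (increasing by 1 each time)).
So the next line is 512 boxes, 14 crates, 40 pallets.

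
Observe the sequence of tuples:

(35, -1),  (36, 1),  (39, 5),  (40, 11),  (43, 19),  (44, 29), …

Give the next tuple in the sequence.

First coordinate — alternating steps +1, +3, +1, +3, …: 35, 36, 39, 40, 43, 44 → 47.
Second coordinate: differences are 2, 4, 6, … (increasing by 2 each time), so -1, 1, 5, 11, 19, 29 → 41.
Putting it together: (47, 41).

(47, 41)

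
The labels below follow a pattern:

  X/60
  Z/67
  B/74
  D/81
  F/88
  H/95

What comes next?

J/102

Letter goes X, Z, B, D, F, H → J (letters move forward 2 places in the alphabet, wrapping Z→A).
Second component — +7 each step: 60, 67, 74, 81, 88, 95 → 102.
So the next label is J/102.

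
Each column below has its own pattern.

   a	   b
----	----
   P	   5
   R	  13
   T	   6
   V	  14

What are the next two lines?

X  7; Z  15

Column a — letters move forward 2 places in the alphabet: P, R, T, V → X → Z.
For the column b, alternating steps +8, −7, +8, −7, …: 5, 13, 6, 14 → 7 → 15.
Putting the parts together: X  7 and then Z  15.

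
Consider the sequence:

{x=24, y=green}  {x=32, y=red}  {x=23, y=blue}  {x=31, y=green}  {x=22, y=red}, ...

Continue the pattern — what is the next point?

{x=30, y=blue}

X — alternating steps +8, −9, +8, −9, …: 24, 32, 23, 31, 22 → 30.
Y goes green, red, blue, green, red → blue (repeats green → red → blue).
So the next point is {x=30, y=blue}.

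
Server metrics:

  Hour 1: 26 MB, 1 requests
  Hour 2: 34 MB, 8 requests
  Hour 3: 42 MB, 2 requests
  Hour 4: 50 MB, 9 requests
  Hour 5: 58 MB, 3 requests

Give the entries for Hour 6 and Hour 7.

For the MB, +8 each step: 26, 34, 42, 50, 58 → 66 → 74.
For the requests, alternating steps +7, −6, +7, −6, …: 1, 8, 2, 9, 3 → 10 → 4.
So the next two rows are 66 MB, 10 requests and 74 MB, 4 requests.

66 MB, 10 requests; 74 MB, 4 requests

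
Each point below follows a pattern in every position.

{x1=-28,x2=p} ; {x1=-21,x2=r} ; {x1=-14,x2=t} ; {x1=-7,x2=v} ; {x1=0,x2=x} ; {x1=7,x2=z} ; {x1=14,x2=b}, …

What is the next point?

X1 goes -28, -21, -14, -7, 0, 7, 14 → 21 (+7 each step).
X2: letters move forward 2 places in the alphabet, wrapping Z→A; p, r, t, v, x, z, b → d.
So the next point is {x1=21,x2=d}.

{x1=21,x2=d}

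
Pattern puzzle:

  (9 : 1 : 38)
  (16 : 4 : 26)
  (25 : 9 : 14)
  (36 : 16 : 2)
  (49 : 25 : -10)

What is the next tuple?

For the first component, perfect squares: 3², 4², 5², …: 9, 16, 25, 36, 49 → 64.
Second component: perfect squares: 1², 2², 3², …; 1, 4, 9, 16, 25 → 36.
For the third component, −12 each step: 38, 26, 14, 2, -10 → -22.
Combining the parts gives (64 : 36 : -22).

(64 : 36 : -22)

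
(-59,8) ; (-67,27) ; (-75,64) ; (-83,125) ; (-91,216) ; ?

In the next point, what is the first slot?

-99

For the first slot, −8 each step: -59, -67, -75, -83, -91 → -99.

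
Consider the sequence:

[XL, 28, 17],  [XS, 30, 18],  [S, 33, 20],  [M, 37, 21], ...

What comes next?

[L, 42, 23]

Size: XL, XS, S, M → L (runs through clothing sizes XS→XL).
Second entry goes 28, 30, 33, 37 → 42 (differences are 2, 3, 4, … (increasing by 1 each time)).
Third entry: 17, 18, 20, 21 → 23 (alternating steps +1, +2, +1, +2, …).
Putting it together: [L, 42, 23].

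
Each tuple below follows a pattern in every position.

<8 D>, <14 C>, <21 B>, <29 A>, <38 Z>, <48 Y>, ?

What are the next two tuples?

First entry: differences are 6, 7, 8, … (increasing by 1 each time); 8, 14, 21, 29, 38, 48 → 59 → 71.
Letter: letters move back 1 place in the alphabet, wrapping A→Z; D, C, B, A, Z, Y → X → W.
Putting the parts together: <59 X> and then <71 W>.

<59 X>, <71 W>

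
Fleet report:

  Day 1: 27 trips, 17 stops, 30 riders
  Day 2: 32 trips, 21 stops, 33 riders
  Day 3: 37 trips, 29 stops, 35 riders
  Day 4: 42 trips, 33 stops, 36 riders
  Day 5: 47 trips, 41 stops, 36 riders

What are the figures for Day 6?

Trips: 27, 32, 37, 42, 47 → 52 (+5 each step).
Stops: alternating steps +4, +8, +4, +8, …; 17, 21, 29, 33, 41 → 45.
Riders: differences are 3, 2, 1, … (decreasing by 1 each time), so 30, 33, 35, 36, 36 → 35.
Combining the parts gives 52 trips, 45 stops, 35 riders.

52 trips, 45 stops, 35 riders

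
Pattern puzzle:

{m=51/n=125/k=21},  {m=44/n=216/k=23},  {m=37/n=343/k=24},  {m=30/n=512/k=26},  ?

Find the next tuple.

{m=23/n=729/k=27}

M goes 51, 44, 37, 30 → 23 (−7 each step).
N goes 125, 216, 343, 512 → 729 (perfect cubes: 5³, 6³, 7³, …).
K: alternating steps +2, +1, +2, +1, …, so 21, 23, 24, 26 → 27.
So the next tuple is {m=23/n=729/k=27}.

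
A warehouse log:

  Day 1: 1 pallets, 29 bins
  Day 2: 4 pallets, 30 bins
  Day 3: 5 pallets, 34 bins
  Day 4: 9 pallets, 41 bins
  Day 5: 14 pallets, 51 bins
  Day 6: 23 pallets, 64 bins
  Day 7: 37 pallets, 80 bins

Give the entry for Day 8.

60 pallets, 99 bins

Pallets — each term is the sum of the two before it: 1, 4, 5, 9, 14, 23, 37 → 60.
Bins: differences are 1, 4, 7, … (increasing by 3 each time); 29, 30, 34, 41, 51, 64, 80 → 99.
So the next record is 60 pallets, 99 bins.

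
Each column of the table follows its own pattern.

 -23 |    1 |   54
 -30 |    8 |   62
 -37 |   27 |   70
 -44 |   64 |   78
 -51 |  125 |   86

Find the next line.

-58  216  94

First component: −7 each step; -23, -30, -37, -44, -51 → -58.
Second component: perfect cubes: 1³, 2³, 3³, …, so 1, 8, 27, 64, 125 → 216.
For the third component, +8 each step: 54, 62, 70, 78, 86 → 94.
Combining the parts gives -58  216  94.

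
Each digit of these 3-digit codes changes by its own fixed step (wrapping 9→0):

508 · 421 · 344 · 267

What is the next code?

180

First digit — −1 each step, mod 10: 5, 4, 3, 2 → 1.
Second digit — +2 each step, mod 10: 0, 2, 4, 6 → 8.
Third digit: 8, 1, 4, 7 → 0 (+3 each step, mod 10).
Putting it together: 180.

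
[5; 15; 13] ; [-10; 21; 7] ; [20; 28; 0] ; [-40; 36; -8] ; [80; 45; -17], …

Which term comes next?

For the first value, ×(-2) each step: 5, -10, 20, -40, 80 → -160.
Second value: differences are 6, 7, 8, … (increasing by 1 each time); 15, 21, 28, 36, 45 → 55.
For the third value, together with the second value always sums to 28: 13, 7, 0, -8, -17 → -27.
Putting it together: [-160; 55; -27].

[-160; 55; -27]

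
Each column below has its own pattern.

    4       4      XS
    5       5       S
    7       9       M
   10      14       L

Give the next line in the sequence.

First component — differences are 1, 2, 3, … (increasing by 1 each time): 4, 5, 7, 10 → 14.
For the second component, each term is the sum of the two before it: 4, 5, 9, 14 → 23.
Size: XS, S, M, L → XL (runs through clothing sizes XS→XL).
Putting it together: 14  23  XL.

14  23  XL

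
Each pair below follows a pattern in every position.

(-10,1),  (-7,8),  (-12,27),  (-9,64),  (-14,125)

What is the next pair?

For the first part, alternating steps +3, −5, +3, −5, …: -10, -7, -12, -9, -14 → -11.
Second part: perfect cubes: 1³, 2³, 3³, …; 1, 8, 27, 64, 125 → 216.
So the next pair is (-11,216).

(-11,216)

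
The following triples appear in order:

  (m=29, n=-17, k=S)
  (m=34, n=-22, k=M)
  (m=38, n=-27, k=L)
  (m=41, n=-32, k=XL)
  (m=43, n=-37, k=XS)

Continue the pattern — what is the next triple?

M goes 29, 34, 38, 41, 43 → 44 (differences are 5, 4, 3, … (decreasing by 1 each time)).
N: -17, -22, -27, -32, -37 → -42 (−5 each step).
K: S, M, L, XL, XS → S (runs through clothing sizes XS→XL).
So the next triple is (m=44, n=-42, k=S).

(m=44, n=-42, k=S)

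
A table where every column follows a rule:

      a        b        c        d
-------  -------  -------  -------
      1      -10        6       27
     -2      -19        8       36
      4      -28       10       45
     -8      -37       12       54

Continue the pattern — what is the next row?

16  -46  14  63

Column a: 1, -2, 4, -8 → 16 (×(-2) each step).
For the column b, −9 each step: -10, -19, -28, -37 → -46.
Column c — +2 each step: 6, 8, 10, 12 → 14.
For the column d, together with the column b always sums to 17: 27, 36, 45, 54 → 63.
Putting it together: 16  -46  14  63.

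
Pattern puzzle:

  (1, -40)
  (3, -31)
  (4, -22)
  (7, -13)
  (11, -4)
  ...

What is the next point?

For the first entry, each term is the sum of the two before it: 1, 3, 4, 7, 11 → 18.
Second entry: +9 each step; -40, -31, -22, -13, -4 → 5.
Putting it together: (18, 5).

(18, 5)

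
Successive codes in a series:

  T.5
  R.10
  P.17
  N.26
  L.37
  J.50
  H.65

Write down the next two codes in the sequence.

F.82 then D.101

Letter — letters move back 2 places in the alphabet: T, R, P, N, L, J, H → F → D.
For the second component, differences are 5, 7, 9, … (increasing by 2 each time): 5, 10, 17, 26, 37, 50, 65 → 82 → 101.
So the next two codes are F.82 and D.101.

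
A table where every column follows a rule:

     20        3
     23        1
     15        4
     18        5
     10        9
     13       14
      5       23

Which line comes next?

8  37

First component: 20, 23, 15, 18, 10, 13, 5 → 8 (alternating steps +3, −8, +3, −8, …).
For the second component, each term is the sum of the two before it: 3, 1, 4, 5, 9, 14, 23 → 37.
Combining the parts gives 8  37.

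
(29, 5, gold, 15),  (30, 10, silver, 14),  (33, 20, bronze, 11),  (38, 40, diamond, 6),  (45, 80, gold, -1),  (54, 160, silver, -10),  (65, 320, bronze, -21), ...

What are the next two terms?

First slot — differences are 1, 3, 5, … (increasing by 2 each time): 29, 30, 33, 38, 45, 54, 65 → 78 → 93.
Second slot goes 5, 10, 20, 40, 80, 160, 320 → 640 → 1280 (×2 each step).
Rank: repeats gold → silver → bronze → diamond, so gold, silver, bronze, diamond, gold, silver, bronze → diamond → gold.
For the fourth slot, together with the first slot always sums to 44: 15, 14, 11, 6, -1, -10, -21 → -34 → -49.
So the next two terms are (78, 640, diamond, -34) and (93, 1280, gold, -49).

(78, 640, diamond, -34), (93, 1280, gold, -49)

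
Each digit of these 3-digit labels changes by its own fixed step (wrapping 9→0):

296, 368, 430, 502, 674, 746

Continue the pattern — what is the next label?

818

First digit: 2, 3, 4, 5, 6, 7 → 8 (+1 each step, mod 10).
Second digit: −3 each step, mod 10, so 9, 6, 3, 0, 7, 4 → 1.
Third digit — +2 each step, mod 10: 6, 8, 0, 2, 4, 6 → 8.
Putting it together: 818.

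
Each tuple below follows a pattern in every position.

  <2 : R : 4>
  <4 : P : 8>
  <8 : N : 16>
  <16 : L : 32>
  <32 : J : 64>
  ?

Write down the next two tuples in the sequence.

<64 : H : 128>, <128 : F : 256>

First value — ×2 each step: 2, 4, 8, 16, 32 → 64 → 128.
Letter — letters move back 2 places in the alphabet: R, P, N, L, J → H → F.
Third value: always 2 × the first value, so 4, 8, 16, 32, 64 → 128 → 256.
Putting the parts together: <64 : H : 128> and then <128 : F : 256>.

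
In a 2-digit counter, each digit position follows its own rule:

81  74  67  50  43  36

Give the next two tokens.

29, 12

First digit goes 8, 7, 6, 5, 4, 3 → 2 → 1 (−1 each step, mod 10).
Second digit — +3 each step, mod 10: 1, 4, 7, 0, 3, 6 → 9 → 2.
Putting the parts together: 29 and then 12.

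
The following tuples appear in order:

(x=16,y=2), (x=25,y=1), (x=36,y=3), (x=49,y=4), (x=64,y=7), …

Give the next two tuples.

(x=81,y=11), (x=100,y=18)

X: 16, 25, 36, 49, 64 → 81 → 100 (perfect squares: 4², 5², 6², …).
Y: each term is the sum of the two before it; 2, 1, 3, 4, 7 → 11 → 18.
So the next two tuples are (x=81,y=11) and (x=100,y=18).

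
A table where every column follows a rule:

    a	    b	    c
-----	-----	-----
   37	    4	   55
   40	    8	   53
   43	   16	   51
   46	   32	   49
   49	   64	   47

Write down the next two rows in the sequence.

Column a — +3 each step: 37, 40, 43, 46, 49 → 52 → 55.
Column b: 4, 8, 16, 32, 64 → 128 → 256 (×2 each step).
Column c — −2 each step: 55, 53, 51, 49, 47 → 45 → 43.
Putting the parts together: 52  128  45 and then 55  256  43.

52  128  45; 55  256  43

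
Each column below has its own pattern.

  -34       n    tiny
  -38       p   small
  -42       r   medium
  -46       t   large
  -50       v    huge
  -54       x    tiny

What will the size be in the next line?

small

First component: -34, -38, -42, -46, -50, -54 → -58 (−4 each step).
Letter: letters move forward 2 places in the alphabet; n, p, r, t, v, x → z.
Size goes tiny, small, medium, large, huge, tiny → small (repeats tiny → small → medium → large → huge).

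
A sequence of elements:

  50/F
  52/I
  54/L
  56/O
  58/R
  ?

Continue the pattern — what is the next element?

First slot: +2 each step, so 50, 52, 54, 56, 58 → 60.
Letter: F, I, L, O, R → U (letters move forward 3 places in the alphabet).
Combining the parts gives 60/U.

60/U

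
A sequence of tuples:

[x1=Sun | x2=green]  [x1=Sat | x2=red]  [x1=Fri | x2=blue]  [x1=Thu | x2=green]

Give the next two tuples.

[x1=Wed | x2=red], [x1=Tue | x2=blue]

For the x1, runs backward through the weekdays Mon→Sun: Sun, Sat, Fri, Thu → Wed → Tue.
X2 goes green, red, blue, green → red → blue (repeats green → red → blue).
So the next two tuples are [x1=Wed | x2=red] and [x1=Tue | x2=blue].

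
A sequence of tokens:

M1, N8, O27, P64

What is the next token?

Letter: M, N, O, P → Q (letters move forward 1 place in the alphabet).
Second component — perfect cubes: 1³, 2³, 3³, …: 1, 8, 27, 64 → 125.
Combining the parts gives Q125.

Q125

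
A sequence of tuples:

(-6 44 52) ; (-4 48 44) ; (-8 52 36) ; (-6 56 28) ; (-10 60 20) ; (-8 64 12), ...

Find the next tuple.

First entry: alternating steps +2, −4, +2, −4, …, so -6, -4, -8, -6, -10, -8 → -12.
For the second entry, +4 each step: 44, 48, 52, 56, 60, 64 → 68.
Third entry: −8 each step; 52, 44, 36, 28, 20, 12 → 4.
Putting it together: (-12 68 4).

(-12 68 4)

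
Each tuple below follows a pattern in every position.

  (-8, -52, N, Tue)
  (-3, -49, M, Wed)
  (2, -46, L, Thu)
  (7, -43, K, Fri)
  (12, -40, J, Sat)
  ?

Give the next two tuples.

(17, -37, I, Sun), (22, -34, H, Mon)

For the first part, +5 each step: -8, -3, 2, 7, 12 → 17 → 22.
Second part: +3 each step; -52, -49, -46, -43, -40 → -37 → -34.
Letter: letters move back 1 place in the alphabet, so N, M, L, K, J → I → H.
Day — runs through the weekdays Mon→Sun: Tue, Wed, Thu, Fri, Sat → Sun → Mon.
So the next two tuples are (17, -37, I, Sun) and (22, -34, H, Mon).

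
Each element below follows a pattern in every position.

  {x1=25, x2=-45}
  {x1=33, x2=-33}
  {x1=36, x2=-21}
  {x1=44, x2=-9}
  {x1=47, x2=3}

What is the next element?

{x1=55, x2=15}

For the x1, alternating steps +8, +3, +8, +3, …: 25, 33, 36, 44, 47 → 55.
X2: +12 each step, so -45, -33, -21, -9, 3 → 15.
Putting it together: {x1=55, x2=15}.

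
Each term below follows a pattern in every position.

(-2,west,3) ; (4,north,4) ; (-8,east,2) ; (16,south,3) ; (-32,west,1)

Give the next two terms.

(64,north,2), (-128,east,0)

First part: -2, 4, -8, 16, -32 → 64 → -128 (×(-2) each step).
Direction: repeats west → north → east → south, so west, north, east, south, west → north → east.
Third part: alternating steps +1, −2, +1, −2, …; 3, 4, 2, 3, 1 → 2 → 0.
So the next two terms are (64,north,2) and (-128,east,0).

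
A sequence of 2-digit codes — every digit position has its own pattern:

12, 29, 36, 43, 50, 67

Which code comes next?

74

First digit goes 1, 2, 3, 4, 5, 6 → 7 (+1 each step, mod 10).
Second digit goes 2, 9, 6, 3, 0, 7 → 4 (−3 each step, mod 10).
Putting it together: 74.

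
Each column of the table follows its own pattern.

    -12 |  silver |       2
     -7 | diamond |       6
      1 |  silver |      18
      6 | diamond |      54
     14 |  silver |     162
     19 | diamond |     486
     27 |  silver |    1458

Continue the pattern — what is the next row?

32  diamond  4374

For the first component, alternating steps +5, +8, +5, +8, …: -12, -7, 1, 6, 14, 19, 27 → 32.
Rank goes silver, diamond, silver, diamond, silver, diamond, silver → diamond (alternates silver ↔ diamond).
Third component — ×3 each step: 2, 6, 18, 54, 162, 486, 1458 → 4374.
Combining the parts gives 32  diamond  4374.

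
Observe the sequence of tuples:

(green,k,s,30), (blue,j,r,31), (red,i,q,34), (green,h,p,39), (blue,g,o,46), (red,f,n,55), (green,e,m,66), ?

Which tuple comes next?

(blue,d,l,79)

Colour — repeats green → blue → red: green, blue, red, green, blue, red, green → blue.
First letter: k, j, i, h, g, f, e → d (letters move back 1 place in the alphabet).
Second letter goes s, r, q, p, o, n, m → l (letters move back 1 place in the alphabet).
Fourth slot: differences are 1, 3, 5, … (increasing by 2 each time), so 30, 31, 34, 39, 46, 55, 66 → 79.
Putting it together: (blue,d,l,79).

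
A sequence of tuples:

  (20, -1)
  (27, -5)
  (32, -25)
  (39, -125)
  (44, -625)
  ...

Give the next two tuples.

First component — alternating steps +7, +5, +7, +5, …: 20, 27, 32, 39, 44 → 51 → 56.
Second component: ×5 each step; -1, -5, -25, -125, -625 → -3125 → -15625.
Putting the parts together: (51, -3125) and then (56, -15625).

(51, -3125), (56, -15625)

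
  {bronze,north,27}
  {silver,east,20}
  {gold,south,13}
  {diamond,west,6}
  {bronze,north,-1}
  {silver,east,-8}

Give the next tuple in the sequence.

{gold,south,-15}

Rank: repeats bronze → silver → gold → diamond, so bronze, silver, gold, diamond, bronze, silver → gold.
Direction: repeats north → east → south → west; north, east, south, west, north, east → south.
For the third component, −7 each step: 27, 20, 13, 6, -1, -8 → -15.
Putting it together: {gold,south,-15}.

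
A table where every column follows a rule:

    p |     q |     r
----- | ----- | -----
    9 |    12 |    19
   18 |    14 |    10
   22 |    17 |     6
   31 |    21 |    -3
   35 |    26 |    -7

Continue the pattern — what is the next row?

44  32  -16

Column p — alternating steps +9, +4, +9, +4, …: 9, 18, 22, 31, 35 → 44.
Column q goes 12, 14, 17, 21, 26 → 32 (differences are 2, 3, 4, … (increasing by 1 each time)).
Column r: 19, 10, 6, -3, -7 → -16 (together with the column p always sums to 28).
Combining the parts gives 44  32  -16.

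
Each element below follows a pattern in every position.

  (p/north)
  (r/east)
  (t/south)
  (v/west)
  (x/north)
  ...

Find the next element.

For the letter, letters move forward 2 places in the alphabet: p, r, t, v, x → z.
Direction goes north, east, south, west, north → east (repeats north → east → south → west).
So the next element is (z/east).

(z/east)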